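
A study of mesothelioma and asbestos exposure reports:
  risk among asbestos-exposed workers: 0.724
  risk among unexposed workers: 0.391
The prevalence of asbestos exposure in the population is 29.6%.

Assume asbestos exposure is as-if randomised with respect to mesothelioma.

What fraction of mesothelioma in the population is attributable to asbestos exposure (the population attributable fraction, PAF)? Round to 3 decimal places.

PAF ≈ 0.201

Let p₁ = 0.724, p₀ = 0.391.
Overall risk P(Y=1) = π·p₁ + (1−π)·p₀ = 0.296×0.724 + 0.704×0.391 = 0.48957.
Under exogeneity, PAF = [P(Y=1) − p₀] / P(Y=1).
PAF = (0.48957 − 0.391) / 0.48957 ≈ 0.2013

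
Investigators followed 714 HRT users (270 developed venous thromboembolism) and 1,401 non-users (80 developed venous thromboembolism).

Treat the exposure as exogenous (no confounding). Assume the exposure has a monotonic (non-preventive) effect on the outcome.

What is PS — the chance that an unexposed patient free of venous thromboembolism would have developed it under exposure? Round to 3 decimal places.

PS ≈ 0.340

p₁ = P(outcome | exposed) = 270/714 = 0.37815
p₀ = P(outcome | unexposed) = 80/1401 = 0.057102
Under exogeneity and monotonicity, PS = (p₁ − p₀) / (1 − p₀).
PS = (0.37815 − 0.057102) / (1 − 0.057102) = 0.32105 / 0.9429 ≈ 0.3405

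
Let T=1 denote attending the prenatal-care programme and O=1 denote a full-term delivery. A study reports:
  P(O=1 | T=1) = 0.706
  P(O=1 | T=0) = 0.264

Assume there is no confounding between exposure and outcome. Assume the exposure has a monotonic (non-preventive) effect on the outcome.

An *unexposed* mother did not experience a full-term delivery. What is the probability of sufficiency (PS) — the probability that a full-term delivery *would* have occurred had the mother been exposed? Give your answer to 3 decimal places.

Let p₁ = 0.706, p₀ = 0.264.
Under exogeneity and monotonicity, PS = (p₁ − p₀) / (1 − p₀).
PS = (0.706 − 0.264) / (1 − 0.264) = 0.442 / 0.736 ≈ 0.6005

PS ≈ 0.601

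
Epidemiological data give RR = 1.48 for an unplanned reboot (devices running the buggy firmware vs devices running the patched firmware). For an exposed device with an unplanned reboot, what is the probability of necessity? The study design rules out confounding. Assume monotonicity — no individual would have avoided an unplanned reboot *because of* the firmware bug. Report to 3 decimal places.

PN ≈ 0.324

Under exogeneity and monotonicity, PN = (RR − 1) / RR = 1 − 1/RR.
PN = (1.48 − 1) / 1.48 = 0.48 / 1.48 ≈ 0.3243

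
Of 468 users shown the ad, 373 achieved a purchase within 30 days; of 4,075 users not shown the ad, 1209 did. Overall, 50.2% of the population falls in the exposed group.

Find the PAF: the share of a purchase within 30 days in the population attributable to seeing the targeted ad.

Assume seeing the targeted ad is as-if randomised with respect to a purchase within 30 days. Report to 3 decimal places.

PAF ≈ 0.458

p₁ = P(outcome | exposed) = 373/468 = 0.79701
p₀ = P(outcome | unexposed) = 1209/4075 = 0.29669
Overall risk P(Y=1) = π·p₁ + (1−π)·p₀ = 0.502×0.79701 + 0.498×0.29669 = 0.54785.
Under exogeneity, PAF = [P(Y=1) − p₀] / P(Y=1).
PAF = (0.54785 − 0.29669) / 0.54785 ≈ 0.4585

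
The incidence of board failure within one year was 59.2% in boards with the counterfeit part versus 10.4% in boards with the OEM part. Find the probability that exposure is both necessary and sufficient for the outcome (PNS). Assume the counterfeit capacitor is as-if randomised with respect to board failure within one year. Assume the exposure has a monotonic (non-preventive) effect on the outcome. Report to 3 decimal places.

p₁ = 0.592, p₀ = 0.104.
Under exogeneity and monotonicity, PNS = p₁ − p₀.
PNS = 0.592 − 0.104 = 0.488

PNS ≈ 0.488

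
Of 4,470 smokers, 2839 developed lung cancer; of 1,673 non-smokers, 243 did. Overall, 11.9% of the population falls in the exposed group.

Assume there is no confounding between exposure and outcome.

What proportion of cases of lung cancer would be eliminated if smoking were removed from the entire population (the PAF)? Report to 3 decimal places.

p₁ = P(outcome | exposed) = 2839/4470 = 0.63512
p₀ = P(outcome | unexposed) = 243/1673 = 0.14525
Overall risk P(Y=1) = π·p₁ + (1−π)·p₀ = 0.119×0.63512 + 0.881×0.14525 = 0.20354.
Under exogeneity, PAF = [P(Y=1) − p₀] / P(Y=1).
PAF = (0.20354 − 0.14525) / 0.20354 ≈ 0.2864

PAF ≈ 0.286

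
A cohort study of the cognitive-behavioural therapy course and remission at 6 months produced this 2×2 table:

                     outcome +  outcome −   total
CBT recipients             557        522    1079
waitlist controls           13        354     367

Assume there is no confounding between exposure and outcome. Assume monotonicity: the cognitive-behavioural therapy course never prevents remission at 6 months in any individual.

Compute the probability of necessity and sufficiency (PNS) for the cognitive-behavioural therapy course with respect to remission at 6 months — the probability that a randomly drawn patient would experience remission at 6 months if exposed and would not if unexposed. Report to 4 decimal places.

p₁ = P(outcome | exposed) = 557/1079 = 0.51622
p₀ = P(outcome | unexposed) = 13/367 = 0.035422
Under exogeneity and monotonicity, PNS = p₁ − p₀.
PNS = 0.51622 − 0.035422 = 0.4808

PNS ≈ 0.4808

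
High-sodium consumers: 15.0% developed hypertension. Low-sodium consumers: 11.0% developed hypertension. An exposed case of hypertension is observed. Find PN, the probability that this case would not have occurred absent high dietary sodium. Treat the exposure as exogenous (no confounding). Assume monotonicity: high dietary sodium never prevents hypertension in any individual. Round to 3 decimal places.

PN ≈ 0.267

p₁ = 0.15, p₀ = 0.11.
Under exogeneity and monotonicity, PN = (p₁ − p₀) / p₁.
PN = (0.15 − 0.11) / 0.15 = 0.04 / 0.15 ≈ 0.2667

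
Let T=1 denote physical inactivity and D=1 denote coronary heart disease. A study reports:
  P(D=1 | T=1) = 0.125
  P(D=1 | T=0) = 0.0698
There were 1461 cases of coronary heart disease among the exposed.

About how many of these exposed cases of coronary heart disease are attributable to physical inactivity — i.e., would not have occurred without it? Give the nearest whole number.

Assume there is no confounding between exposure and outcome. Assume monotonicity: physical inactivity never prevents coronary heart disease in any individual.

about 645 cases

Let p₁ = 0.125, p₀ = 0.0698.
PN = (p₁ − p₀)/p₁ = (0.125 − 0.0698) / 0.125 ≈ 0.44160.
Attributable cases ≈ PN × (exposed cases) = 0.44160 × 1461 ≈ 645.18.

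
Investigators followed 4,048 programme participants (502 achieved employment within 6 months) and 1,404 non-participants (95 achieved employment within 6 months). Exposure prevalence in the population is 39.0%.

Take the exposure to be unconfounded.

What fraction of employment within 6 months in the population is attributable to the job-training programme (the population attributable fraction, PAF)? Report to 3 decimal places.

p₁ = P(outcome | exposed) = 502/4048 = 0.12401
p₀ = P(outcome | unexposed) = 95/1404 = 0.067664
Overall risk P(Y=1) = π·p₁ + (1−π)·p₀ = 0.39×0.12401 + 0.61×0.067664 = 0.08964.
Under exogeneity, PAF = [P(Y=1) − p₀] / P(Y=1).
PAF = (0.08964 − 0.067664) / 0.08964 ≈ 0.2452

PAF ≈ 0.245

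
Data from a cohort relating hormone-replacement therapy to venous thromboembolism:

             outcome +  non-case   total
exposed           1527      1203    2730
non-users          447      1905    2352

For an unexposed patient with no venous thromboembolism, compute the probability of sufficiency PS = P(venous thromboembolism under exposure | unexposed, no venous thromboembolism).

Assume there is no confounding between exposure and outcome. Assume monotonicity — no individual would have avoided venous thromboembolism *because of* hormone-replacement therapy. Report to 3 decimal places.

PS ≈ 0.456

p₁ = P(outcome | exposed) = 1527/2730 = 0.55934
p₀ = P(outcome | unexposed) = 447/2352 = 0.19005
Under exogeneity and monotonicity, PS = (p₁ − p₀)/(1 − p₀).
PS = (0.55934 − 0.19005) / 0.80995 ≈ 0.4559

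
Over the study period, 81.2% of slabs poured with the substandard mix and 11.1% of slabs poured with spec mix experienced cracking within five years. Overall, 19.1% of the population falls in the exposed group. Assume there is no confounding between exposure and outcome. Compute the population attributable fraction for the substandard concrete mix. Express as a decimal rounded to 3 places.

p₁ = 0.812, p₀ = 0.111.
Overall risk P(Y=1) = π·p₁ + (1−π)·p₀ = 0.191×0.812 + 0.809×0.111 = 0.24489.
Under exogeneity, PAF = [P(Y=1) − p₀] / P(Y=1).
PAF = (0.24489 − 0.111) / 0.24489 ≈ 0.5467

PAF ≈ 0.547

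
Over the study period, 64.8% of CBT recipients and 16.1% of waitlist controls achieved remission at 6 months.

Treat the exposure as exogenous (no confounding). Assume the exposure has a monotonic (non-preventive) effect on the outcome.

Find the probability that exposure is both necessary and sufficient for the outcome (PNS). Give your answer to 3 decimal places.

PNS ≈ 0.487

p₁ = 0.648, p₀ = 0.161.
Under exogeneity and monotonicity, PNS = p₁ − p₀.
PNS = 0.648 − 0.161 = 0.487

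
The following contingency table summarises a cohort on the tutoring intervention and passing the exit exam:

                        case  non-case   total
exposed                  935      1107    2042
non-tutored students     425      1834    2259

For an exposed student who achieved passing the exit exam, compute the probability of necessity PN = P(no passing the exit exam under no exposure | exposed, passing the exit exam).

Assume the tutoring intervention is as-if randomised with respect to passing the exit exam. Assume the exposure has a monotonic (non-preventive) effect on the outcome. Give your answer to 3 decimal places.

p₁ = P(outcome | exposed) = 935/2042 = 0.45788
p₀ = P(outcome | unexposed) = 425/2259 = 0.18814
Under exogeneity and monotonicity, PN = (p₁ − p₀)/p₁.
PN = (0.45788 − 0.18814) / 0.45788 ≈ 0.5891

PN ≈ 0.589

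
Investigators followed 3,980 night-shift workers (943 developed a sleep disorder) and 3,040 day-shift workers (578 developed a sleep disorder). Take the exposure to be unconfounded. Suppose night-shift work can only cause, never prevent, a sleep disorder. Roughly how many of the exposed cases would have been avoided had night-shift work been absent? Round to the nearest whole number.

about 186 cases

p₁ = P(outcome | exposed) = 943/3980 = 0.23693
p₀ = P(outcome | unexposed) = 578/3040 = 0.19013
PN = (p₁ − p₀)/p₁ = (0.23693 − 0.19013) / 0.23693 ≈ 0.19754.
Attributable cases ≈ PN × (exposed cases) = 0.19754 × 943 ≈ 186.28.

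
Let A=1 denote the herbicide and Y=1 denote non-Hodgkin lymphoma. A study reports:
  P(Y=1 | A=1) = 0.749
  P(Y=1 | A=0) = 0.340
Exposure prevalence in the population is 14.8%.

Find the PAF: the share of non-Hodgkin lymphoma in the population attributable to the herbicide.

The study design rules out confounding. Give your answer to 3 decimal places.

Let p₁ = 0.749, p₀ = 0.34.
Overall risk P(Y=1) = π·p₁ + (1−π)·p₀ = 0.148×0.749 + 0.852×0.34 = 0.40053.
Under exogeneity, PAF = [P(Y=1) − p₀] / P(Y=1).
PAF = (0.40053 − 0.34) / 0.40053 ≈ 0.1511

PAF ≈ 0.151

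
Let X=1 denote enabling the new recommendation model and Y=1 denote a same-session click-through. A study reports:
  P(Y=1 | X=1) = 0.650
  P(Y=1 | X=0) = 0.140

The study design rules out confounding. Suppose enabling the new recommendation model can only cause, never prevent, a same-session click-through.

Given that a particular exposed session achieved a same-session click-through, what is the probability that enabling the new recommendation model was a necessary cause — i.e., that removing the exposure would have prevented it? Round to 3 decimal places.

PN ≈ 0.785

Let p₁ = 0.65, p₀ = 0.14.
Under exogeneity and monotonicity, PN = (p₁ − p₀) / p₁.
PN = (0.65 − 0.14) / 0.65 = 0.51 / 0.65 ≈ 0.7846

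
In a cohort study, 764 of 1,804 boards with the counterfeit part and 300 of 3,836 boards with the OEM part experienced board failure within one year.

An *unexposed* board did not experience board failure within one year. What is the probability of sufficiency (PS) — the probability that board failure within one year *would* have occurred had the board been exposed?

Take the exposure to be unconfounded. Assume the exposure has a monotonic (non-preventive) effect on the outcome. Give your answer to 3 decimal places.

p₁ = P(outcome | exposed) = 764/1804 = 0.4235
p₀ = P(outcome | unexposed) = 300/3836 = 0.078206
Under exogeneity and monotonicity, PS = (p₁ − p₀) / (1 − p₀).
PS = (0.4235 − 0.078206) / (1 − 0.078206) = 0.3453 / 0.92179 ≈ 0.3746

PS ≈ 0.375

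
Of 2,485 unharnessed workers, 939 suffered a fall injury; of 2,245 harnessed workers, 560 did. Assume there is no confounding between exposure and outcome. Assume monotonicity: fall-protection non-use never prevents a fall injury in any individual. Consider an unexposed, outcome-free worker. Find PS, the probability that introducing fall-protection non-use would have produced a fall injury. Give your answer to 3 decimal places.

p₁ = P(outcome | exposed) = 939/2485 = 0.37787
p₀ = P(outcome | unexposed) = 560/2245 = 0.24944
Under exogeneity and monotonicity, PS = (p₁ − p₀) / (1 − p₀).
PS = (0.37787 − 0.24944) / (1 − 0.24944) = 0.12842 / 0.75056 ≈ 0.1711

PS ≈ 0.171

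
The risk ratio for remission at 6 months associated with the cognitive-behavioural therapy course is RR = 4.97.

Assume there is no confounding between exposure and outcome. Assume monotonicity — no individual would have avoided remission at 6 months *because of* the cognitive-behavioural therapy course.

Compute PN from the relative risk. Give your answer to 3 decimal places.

PN ≈ 0.799

Under exogeneity and monotonicity, PN = (RR − 1) / RR = 1 − 1/RR.
PN = (4.97 − 1) / 4.97 = 3.97 / 4.97 ≈ 0.7988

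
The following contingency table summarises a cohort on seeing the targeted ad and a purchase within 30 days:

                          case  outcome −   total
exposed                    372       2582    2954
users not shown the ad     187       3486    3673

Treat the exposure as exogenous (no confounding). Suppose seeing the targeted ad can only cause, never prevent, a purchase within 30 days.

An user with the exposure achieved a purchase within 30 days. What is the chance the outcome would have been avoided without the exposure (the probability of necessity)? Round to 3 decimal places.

PN ≈ 0.596

p₁ = P(outcome | exposed) = 372/2954 = 0.12593
p₀ = P(outcome | unexposed) = 187/3673 = 0.050912
Under exogeneity and monotonicity, PN = (p₁ − p₀)/p₁.
PN = (0.12593 − 0.050912) / 0.12593 ≈ 0.5957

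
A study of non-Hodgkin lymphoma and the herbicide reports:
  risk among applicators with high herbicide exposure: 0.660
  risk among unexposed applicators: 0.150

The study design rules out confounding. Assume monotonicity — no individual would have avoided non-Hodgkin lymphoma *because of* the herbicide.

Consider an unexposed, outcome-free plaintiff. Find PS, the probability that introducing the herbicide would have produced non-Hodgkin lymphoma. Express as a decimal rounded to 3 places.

Let p₁ = 0.66, p₀ = 0.15.
Under exogeneity and monotonicity, PS = (p₁ − p₀) / (1 − p₀).
PS = (0.66 − 0.15) / (1 − 0.15) = 0.51 / 0.85 ≈ 0.6000

PS ≈ 0.600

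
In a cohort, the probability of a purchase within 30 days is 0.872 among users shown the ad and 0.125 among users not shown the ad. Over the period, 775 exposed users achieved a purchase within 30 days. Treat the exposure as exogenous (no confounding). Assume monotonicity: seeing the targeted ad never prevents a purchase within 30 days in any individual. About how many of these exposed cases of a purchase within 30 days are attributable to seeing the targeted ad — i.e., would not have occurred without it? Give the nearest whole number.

about 664 cases

Let p₁ = 0.872, p₀ = 0.125.
PN = (p₁ − p₀)/p₁ = (0.872 − 0.125) / 0.872 ≈ 0.85665.
Attributable cases ≈ PN × (exposed cases) = 0.85665 × 775 ≈ 663.90.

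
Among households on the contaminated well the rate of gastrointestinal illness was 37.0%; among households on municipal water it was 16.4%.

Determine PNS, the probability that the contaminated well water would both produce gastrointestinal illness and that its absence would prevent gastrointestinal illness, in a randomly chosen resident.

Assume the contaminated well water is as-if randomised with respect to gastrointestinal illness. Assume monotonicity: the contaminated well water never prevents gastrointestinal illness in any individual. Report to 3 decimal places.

p₁ = 0.37, p₀ = 0.164.
Under exogeneity and monotonicity, PNS = p₁ − p₀.
PNS = 0.37 − 0.164 = 0.206

PNS ≈ 0.206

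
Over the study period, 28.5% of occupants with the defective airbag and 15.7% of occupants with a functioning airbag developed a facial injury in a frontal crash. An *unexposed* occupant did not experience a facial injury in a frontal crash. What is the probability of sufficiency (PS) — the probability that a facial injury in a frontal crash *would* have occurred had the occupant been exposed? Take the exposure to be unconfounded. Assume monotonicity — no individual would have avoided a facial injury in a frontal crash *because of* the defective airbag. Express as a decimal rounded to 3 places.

PS ≈ 0.152

p₁ = 0.285, p₀ = 0.157.
Under exogeneity and monotonicity, PS = (p₁ − p₀) / (1 − p₀).
PS = (0.285 − 0.157) / (1 − 0.157) = 0.128 / 0.843 ≈ 0.1518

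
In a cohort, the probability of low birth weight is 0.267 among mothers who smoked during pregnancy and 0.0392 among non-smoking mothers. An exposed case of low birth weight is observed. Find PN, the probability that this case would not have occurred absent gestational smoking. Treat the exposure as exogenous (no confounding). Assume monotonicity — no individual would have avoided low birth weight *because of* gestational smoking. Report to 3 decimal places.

PN ≈ 0.853

Let p₁ = 0.267, p₀ = 0.0392.
Under exogeneity and monotonicity, PN = (p₁ − p₀) / p₁.
PN = (0.267 − 0.0392) / 0.267 = 0.2278 / 0.267 ≈ 0.8532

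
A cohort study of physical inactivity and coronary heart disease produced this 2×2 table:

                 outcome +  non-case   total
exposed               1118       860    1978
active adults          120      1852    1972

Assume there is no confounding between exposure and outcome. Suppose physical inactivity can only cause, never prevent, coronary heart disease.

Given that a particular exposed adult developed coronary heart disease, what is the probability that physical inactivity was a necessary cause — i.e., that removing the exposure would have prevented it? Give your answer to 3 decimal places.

PN ≈ 0.892

p₁ = P(outcome | exposed) = 1118/1978 = 0.56522
p₀ = P(outcome | unexposed) = 120/1972 = 0.060852
Under exogeneity and monotonicity, PN = (p₁ − p₀) / p₁.
PN = (0.56522 − 0.060852) / 0.56522 = 0.50437 / 0.56522 ≈ 0.8923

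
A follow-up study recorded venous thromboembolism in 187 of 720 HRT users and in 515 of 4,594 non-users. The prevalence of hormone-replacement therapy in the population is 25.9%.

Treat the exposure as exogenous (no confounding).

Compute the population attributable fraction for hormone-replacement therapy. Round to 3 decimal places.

PAF ≈ 0.254

p₁ = P(outcome | exposed) = 187/720 = 0.25972
p₀ = P(outcome | unexposed) = 515/4594 = 0.1121
Overall risk P(Y=1) = π·p₁ + (1−π)·p₀ = 0.259×0.25972 + 0.741×0.1121 = 0.15034.
Under exogeneity, PAF = [P(Y=1) − p₀] / P(Y=1).
PAF = (0.15034 − 0.1121) / 0.15034 ≈ 0.2543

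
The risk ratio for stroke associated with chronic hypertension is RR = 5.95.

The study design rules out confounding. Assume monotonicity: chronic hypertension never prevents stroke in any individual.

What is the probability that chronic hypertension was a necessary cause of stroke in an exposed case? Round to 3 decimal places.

Under exogeneity and monotonicity, PN = (RR − 1) / RR = 1 − 1/RR.
PN = (5.95 − 1) / 5.95 = 4.95 / 5.95 ≈ 0.8319

PN ≈ 0.832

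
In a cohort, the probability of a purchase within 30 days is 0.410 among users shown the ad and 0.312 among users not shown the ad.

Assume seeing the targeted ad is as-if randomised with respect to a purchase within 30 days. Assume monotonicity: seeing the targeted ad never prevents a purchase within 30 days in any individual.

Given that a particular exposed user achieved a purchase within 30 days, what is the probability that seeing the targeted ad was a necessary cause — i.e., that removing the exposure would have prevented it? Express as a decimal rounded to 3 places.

PN ≈ 0.239

Let p₁ = 0.41, p₀ = 0.312.
Under exogeneity and monotonicity, PN = (p₁ − p₀) / p₁.
PN = (0.41 − 0.312) / 0.41 = 0.098 / 0.41 ≈ 0.2390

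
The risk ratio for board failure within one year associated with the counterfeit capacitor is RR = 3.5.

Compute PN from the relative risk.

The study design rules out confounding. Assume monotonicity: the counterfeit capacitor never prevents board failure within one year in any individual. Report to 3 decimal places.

Under exogeneity and monotonicity, PN = (RR − 1) / RR = 1 − 1/RR.
PN = (3.5 − 1) / 3.5 = 2.5 / 3.5 ≈ 0.7143

PN ≈ 0.714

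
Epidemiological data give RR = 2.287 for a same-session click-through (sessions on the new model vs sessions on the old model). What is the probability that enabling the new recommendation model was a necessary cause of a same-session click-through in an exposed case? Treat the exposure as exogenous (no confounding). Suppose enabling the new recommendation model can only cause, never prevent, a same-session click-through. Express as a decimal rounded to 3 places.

PN ≈ 0.563

Under exogeneity and monotonicity, PN = (RR − 1) / RR = 1 − 1/RR.
PN = (2.287 − 1) / 2.287 = 1.287 / 2.287 ≈ 0.5627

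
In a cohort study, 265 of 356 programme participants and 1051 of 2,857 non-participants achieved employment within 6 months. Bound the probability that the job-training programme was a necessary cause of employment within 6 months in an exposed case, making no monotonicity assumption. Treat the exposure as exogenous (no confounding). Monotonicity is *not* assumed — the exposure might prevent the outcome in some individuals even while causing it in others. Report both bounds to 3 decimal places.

0.506 ≤ PN ≤ 0.849

p₁ = P(outcome | exposed) = 265/356 = 0.74438
p₀ = P(outcome | unexposed) = 1051/2857 = 0.36787
Under exogeneity alone the bounds on PN are max{0,(p₁−p₀)/p₁} ≤ PN ≤ min{1,(1−p₀)/p₁}.
  lower = (p₁ − p₀)/p₁ = 0.37651 / 0.74438 ≈ 0.5058
  upper = min{1, (1 − p₀)/p₁} = 0.63213 / 0.74438 ≈ 0.8492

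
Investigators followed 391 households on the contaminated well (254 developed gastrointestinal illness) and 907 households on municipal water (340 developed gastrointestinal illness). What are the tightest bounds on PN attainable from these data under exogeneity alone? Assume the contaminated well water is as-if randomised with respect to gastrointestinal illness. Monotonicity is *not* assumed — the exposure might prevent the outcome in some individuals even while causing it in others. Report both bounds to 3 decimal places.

p₁ = P(outcome | exposed) = 254/391 = 0.64962
p₀ = P(outcome | unexposed) = 340/907 = 0.37486
Under exogeneity alone the bounds on PN are max{0,(p₁−p₀)/p₁} ≤ PN ≤ min{1,(1−p₀)/p₁}.
  lower = (p₁ − p₀)/p₁ = 0.27475 / 0.64962 ≈ 0.4229
  upper = min{1, (1 − p₀)/p₁} = 0.62514 / 0.64962 ≈ 0.9623

0.423 ≤ PN ≤ 0.962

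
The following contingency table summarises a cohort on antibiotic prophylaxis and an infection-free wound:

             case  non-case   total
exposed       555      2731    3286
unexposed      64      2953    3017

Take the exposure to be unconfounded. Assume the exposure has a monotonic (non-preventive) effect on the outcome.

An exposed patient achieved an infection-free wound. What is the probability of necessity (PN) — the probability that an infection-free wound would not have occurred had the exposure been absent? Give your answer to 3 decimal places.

p₁ = P(outcome | exposed) = 555/3286 = 0.1689
p₀ = P(outcome | unexposed) = 64/3017 = 0.021213
Under exogeneity and monotonicity, PN = (p₁ − p₀) / p₁.
PN = (0.1689 − 0.021213) / 0.1689 = 0.14769 / 0.1689 ≈ 0.8744

PN ≈ 0.874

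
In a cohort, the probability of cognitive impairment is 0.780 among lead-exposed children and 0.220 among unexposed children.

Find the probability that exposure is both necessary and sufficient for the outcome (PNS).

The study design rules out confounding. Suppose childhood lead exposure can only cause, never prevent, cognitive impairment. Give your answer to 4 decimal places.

Let p₁ = 0.78, p₀ = 0.22.
Under exogeneity and monotonicity, PNS = p₁ − p₀.
PNS = 0.78 − 0.22 = 0.56

PNS ≈ 0.5600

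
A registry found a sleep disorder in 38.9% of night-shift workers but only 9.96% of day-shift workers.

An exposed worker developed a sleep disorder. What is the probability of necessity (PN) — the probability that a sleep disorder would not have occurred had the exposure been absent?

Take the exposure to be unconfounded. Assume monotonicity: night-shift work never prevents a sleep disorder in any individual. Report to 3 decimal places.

PN ≈ 0.744

p₁ = 0.389, p₀ = 0.0996.
Under exogeneity and monotonicity, PN = (p₁ − p₀) / p₁.
PN = (0.389 − 0.0996) / 0.389 = 0.2894 / 0.389 ≈ 0.7440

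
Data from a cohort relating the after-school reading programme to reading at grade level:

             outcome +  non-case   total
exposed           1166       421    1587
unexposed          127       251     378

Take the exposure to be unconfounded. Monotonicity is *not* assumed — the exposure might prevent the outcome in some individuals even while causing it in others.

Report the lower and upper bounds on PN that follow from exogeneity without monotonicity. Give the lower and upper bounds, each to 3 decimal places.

p₁ = P(outcome | exposed) = 1166/1587 = 0.73472
p₀ = P(outcome | unexposed) = 127/378 = 0.33598
Under exogeneity alone the bounds on PN are max{0,(p₁−p₀)/p₁} ≤ PN ≤ min{1,(1−p₀)/p₁}.
  lower = (p₁ − p₀)/p₁ = 0.39874 / 0.73472 ≈ 0.5427
  upper = min{1, (1 − p₀)/p₁} = 0.66402 / 0.73472 ≈ 0.9038

0.543 ≤ PN ≤ 0.904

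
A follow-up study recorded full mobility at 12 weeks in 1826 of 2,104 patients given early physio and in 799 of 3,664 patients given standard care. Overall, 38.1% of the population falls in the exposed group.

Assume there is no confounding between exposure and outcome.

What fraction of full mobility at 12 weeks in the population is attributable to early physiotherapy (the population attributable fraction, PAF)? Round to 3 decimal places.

PAF ≈ 0.532

p₁ = P(outcome | exposed) = 1826/2104 = 0.86787
p₀ = P(outcome | unexposed) = 799/3664 = 0.21807
Overall risk P(Y=1) = π·p₁ + (1−π)·p₀ = 0.381×0.86787 + 0.619×0.21807 = 0.46564.
Under exogeneity, PAF = [P(Y=1) − p₀] / P(Y=1).
PAF = (0.46564 − 0.21807) / 0.46564 ≈ 0.5317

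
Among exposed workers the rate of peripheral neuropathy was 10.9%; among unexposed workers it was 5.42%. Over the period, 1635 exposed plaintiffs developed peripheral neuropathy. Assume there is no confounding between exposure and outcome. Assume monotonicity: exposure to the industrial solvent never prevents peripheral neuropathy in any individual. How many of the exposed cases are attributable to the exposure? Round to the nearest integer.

about 822 cases

p₁ = 0.109, p₀ = 0.0542.
PN = (p₁ − p₀)/p₁ = (0.109 − 0.0542) / 0.109 ≈ 0.50275.
Attributable cases ≈ PN × (exposed cases) = 0.50275 × 1635 ≈ 822.00.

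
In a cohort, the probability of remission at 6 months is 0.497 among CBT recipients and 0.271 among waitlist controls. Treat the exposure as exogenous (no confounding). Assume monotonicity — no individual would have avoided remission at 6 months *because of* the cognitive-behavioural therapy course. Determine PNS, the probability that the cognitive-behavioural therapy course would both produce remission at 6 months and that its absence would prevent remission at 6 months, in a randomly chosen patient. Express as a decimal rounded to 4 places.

PNS ≈ 0.2260

Let p₁ = 0.497, p₀ = 0.271.
Under exogeneity and monotonicity, PNS = p₁ − p₀.
PNS = 0.497 − 0.271 = 0.226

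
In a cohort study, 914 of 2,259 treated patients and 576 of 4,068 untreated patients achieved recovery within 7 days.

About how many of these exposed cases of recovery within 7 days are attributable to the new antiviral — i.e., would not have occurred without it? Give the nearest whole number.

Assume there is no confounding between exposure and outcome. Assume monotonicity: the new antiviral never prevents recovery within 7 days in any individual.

p₁ = P(outcome | exposed) = 914/2259 = 0.4046
p₀ = P(outcome | unexposed) = 576/4068 = 0.14159
PN = (p₁ − p₀)/p₁ = (0.4046 − 0.14159) / 0.4046 ≈ 0.65005.
Attributable cases ≈ PN × (exposed cases) = 0.65005 × 914 ≈ 594.14.

about 594 cases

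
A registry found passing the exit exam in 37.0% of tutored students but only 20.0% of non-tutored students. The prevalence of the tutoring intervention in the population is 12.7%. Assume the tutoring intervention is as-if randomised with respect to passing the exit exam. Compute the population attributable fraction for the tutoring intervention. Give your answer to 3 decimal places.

p₁ = 0.37, p₀ = 0.2.
Overall risk P(Y=1) = π·p₁ + (1−π)·p₀ = 0.127×0.37 + 0.873×0.2 = 0.22159.
Under exogeneity, PAF = [P(Y=1) − p₀] / P(Y=1).
PAF = (0.22159 − 0.2) / 0.22159 ≈ 0.0974

PAF ≈ 0.097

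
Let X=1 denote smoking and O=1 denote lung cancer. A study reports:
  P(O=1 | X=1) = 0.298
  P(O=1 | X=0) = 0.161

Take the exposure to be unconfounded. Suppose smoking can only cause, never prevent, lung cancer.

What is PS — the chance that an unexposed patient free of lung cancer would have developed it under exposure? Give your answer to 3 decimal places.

Let p₁ = 0.298, p₀ = 0.161.
Under exogeneity and monotonicity, PS = (p₁ − p₀) / (1 − p₀).
PS = (0.298 − 0.161) / (1 − 0.161) = 0.137 / 0.839 ≈ 0.1633

PS ≈ 0.163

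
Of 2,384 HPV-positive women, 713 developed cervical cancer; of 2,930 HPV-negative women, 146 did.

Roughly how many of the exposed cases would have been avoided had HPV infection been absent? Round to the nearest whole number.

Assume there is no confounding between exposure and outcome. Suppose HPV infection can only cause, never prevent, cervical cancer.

p₁ = P(outcome | exposed) = 713/2384 = 0.29908
p₀ = P(outcome | unexposed) = 146/2930 = 0.049829
PN = (p₁ − p₀)/p₁ = (0.29908 − 0.049829) / 0.29908 ≈ 0.83339.
Attributable cases ≈ PN × (exposed cases) = 0.83339 × 713 ≈ 594.21.

about 594 cases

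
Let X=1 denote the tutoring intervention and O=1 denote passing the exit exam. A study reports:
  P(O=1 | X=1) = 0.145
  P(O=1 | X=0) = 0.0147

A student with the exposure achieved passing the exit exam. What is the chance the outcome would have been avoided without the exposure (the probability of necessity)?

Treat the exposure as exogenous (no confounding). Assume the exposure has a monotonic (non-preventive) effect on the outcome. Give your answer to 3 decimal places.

Let p₁ = 0.145, p₀ = 0.0147.
Under exogeneity and monotonicity, PN = (p₁ − p₀) / p₁.
PN = (0.145 − 0.0147) / 0.145 = 0.1303 / 0.145 ≈ 0.8986

PN ≈ 0.899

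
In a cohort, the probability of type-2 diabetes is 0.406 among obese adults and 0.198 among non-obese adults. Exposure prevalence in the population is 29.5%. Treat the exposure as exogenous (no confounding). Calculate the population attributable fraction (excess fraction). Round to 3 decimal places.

Let p₁ = 0.406, p₀ = 0.198.
Overall risk P(Y=1) = π·p₁ + (1−π)·p₀ = 0.295×0.406 + 0.705×0.198 = 0.25936.
Under exogeneity, PAF = [P(Y=1) − p₀] / P(Y=1).
PAF = (0.25936 − 0.198) / 0.25936 ≈ 0.2366

PAF ≈ 0.237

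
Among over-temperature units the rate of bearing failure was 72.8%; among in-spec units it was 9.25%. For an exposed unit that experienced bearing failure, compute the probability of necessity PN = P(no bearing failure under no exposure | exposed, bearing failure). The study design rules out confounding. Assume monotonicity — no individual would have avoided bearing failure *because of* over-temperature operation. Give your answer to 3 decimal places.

p₁ = 0.728, p₀ = 0.0925.
Under exogeneity and monotonicity, PN = (p₁ − p₀) / p₁.
PN = (0.728 − 0.0925) / 0.728 = 0.6355 / 0.728 ≈ 0.8729

PN ≈ 0.873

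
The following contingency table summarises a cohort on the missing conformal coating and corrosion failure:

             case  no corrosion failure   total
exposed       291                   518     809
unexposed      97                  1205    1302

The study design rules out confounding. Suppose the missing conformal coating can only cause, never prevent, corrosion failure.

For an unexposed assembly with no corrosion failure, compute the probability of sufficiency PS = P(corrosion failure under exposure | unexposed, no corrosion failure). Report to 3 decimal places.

PS ≈ 0.308

p₁ = P(outcome | exposed) = 291/809 = 0.3597
p₀ = P(outcome | unexposed) = 97/1302 = 0.074501
Under exogeneity and monotonicity, PS = (p₁ − p₀) / (1 − p₀).
PS = (0.3597 − 0.074501) / (1 − 0.074501) = 0.2852 / 0.9255 ≈ 0.3082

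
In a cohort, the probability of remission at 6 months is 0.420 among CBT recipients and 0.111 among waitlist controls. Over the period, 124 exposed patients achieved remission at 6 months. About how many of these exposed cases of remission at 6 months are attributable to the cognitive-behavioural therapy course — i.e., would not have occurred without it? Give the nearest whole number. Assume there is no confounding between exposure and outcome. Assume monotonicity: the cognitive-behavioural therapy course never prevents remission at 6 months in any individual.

Let p₁ = 0.42, p₀ = 0.111.
PN = (p₁ − p₀)/p₁ = (0.42 − 0.111) / 0.42 ≈ 0.73571.
Attributable cases ≈ PN × (exposed cases) = 0.73571 × 124 ≈ 91.23.

about 91 cases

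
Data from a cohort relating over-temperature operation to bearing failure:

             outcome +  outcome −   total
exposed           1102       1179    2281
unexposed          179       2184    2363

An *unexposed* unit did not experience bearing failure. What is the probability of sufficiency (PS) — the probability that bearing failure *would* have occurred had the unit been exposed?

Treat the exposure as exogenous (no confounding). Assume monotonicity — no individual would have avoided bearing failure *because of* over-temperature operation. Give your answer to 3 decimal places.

p₁ = P(outcome | exposed) = 1102/2281 = 0.48312
p₀ = P(outcome | unexposed) = 179/2363 = 0.075751
Under exogeneity and monotonicity, PS = (p₁ − p₀) / (1 − p₀).
PS = (0.48312 − 0.075751) / (1 − 0.075751) = 0.40737 / 0.92425 ≈ 0.4408

PS ≈ 0.441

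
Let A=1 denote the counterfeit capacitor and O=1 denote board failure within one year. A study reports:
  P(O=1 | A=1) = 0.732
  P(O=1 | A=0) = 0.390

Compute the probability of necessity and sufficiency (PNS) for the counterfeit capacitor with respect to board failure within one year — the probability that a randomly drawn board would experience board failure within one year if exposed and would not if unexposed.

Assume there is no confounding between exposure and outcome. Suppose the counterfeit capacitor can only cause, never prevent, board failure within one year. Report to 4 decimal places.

PNS ≈ 0.3420

Let p₁ = 0.732, p₀ = 0.39.
Under exogeneity and monotonicity, PNS = p₁ − p₀.
PNS = 0.732 − 0.39 = 0.342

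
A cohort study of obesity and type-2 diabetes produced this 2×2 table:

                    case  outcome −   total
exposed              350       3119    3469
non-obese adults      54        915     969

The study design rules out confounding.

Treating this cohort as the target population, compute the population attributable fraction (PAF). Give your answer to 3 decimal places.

p₁ = P(outcome | exposed) = 350/3469 = 0.10089
p₀ = P(outcome | unexposed) = 54/969 = 0.055728
Exposure prevalence π = 3469/4438 = 0.78166; overall risk P(Y=1) = 0.091032.
Under exogeneity, PAF = [P(Y=1) − p₀]/P(Y=1).
PAF = (0.091032 − 0.055728) / 0.091032 ≈ 0.3878

PAF ≈ 0.388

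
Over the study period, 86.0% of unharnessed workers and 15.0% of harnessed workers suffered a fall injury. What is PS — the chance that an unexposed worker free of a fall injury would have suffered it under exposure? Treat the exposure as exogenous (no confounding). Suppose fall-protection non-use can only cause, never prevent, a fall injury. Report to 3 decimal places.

p₁ = 0.86, p₀ = 0.15.
Under exogeneity and monotonicity, PS = (p₁ − p₀) / (1 − p₀).
PS = (0.86 − 0.15) / (1 − 0.15) = 0.71 / 0.85 ≈ 0.8353

PS ≈ 0.835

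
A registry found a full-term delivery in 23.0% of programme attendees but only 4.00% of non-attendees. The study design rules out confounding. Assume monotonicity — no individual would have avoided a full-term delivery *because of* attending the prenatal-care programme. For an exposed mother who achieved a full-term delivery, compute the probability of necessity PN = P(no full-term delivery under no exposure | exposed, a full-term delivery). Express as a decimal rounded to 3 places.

PN ≈ 0.826

p₁ = 0.23, p₀ = 0.04.
Under exogeneity and monotonicity, PN = (p₁ − p₀) / p₁.
PN = (0.23 − 0.04) / 0.23 = 0.19 / 0.23 ≈ 0.8261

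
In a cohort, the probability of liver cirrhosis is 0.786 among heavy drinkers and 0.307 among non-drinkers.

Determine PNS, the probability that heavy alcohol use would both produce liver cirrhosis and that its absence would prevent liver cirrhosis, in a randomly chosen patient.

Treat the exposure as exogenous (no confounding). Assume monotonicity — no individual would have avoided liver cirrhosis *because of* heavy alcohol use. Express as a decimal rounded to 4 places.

PNS ≈ 0.4790

Let p₁ = 0.786, p₀ = 0.307.
Under exogeneity and monotonicity, PNS = p₁ − p₀.
PNS = 0.786 − 0.307 = 0.479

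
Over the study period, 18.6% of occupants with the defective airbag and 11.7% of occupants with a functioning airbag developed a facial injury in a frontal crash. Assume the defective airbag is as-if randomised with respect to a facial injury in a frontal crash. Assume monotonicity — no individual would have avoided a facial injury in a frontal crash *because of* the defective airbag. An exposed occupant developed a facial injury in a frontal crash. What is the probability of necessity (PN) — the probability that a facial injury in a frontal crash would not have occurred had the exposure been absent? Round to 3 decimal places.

PN ≈ 0.371

p₁ = 0.186, p₀ = 0.117.
Under exogeneity and monotonicity, PN = (p₁ − p₀) / p₁.
PN = (0.186 − 0.117) / 0.186 = 0.069 / 0.186 ≈ 0.3710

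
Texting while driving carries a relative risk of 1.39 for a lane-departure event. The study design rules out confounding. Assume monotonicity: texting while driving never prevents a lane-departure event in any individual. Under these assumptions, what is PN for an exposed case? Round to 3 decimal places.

Under exogeneity and monotonicity, PN = (RR − 1) / RR = 1 − 1/RR.
PN = (1.39 − 1) / 1.39 = 0.39 / 1.39 ≈ 0.2806

PN ≈ 0.281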